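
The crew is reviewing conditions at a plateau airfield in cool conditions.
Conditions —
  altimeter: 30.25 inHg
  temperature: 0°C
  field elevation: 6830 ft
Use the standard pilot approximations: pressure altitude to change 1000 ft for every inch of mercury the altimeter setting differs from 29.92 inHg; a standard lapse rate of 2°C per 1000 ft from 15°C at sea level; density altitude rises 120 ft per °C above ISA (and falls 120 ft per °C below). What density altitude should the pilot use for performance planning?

Pressure altitude = 6830 + (29.92 − 30.25) × 1000 = 6830 + (-330) = 6500 ft.
ISA temperature at 6500 ft = 15 − 2 × (6500/1000) = 2°C.
ISA deviation = 0 − 2 = -2°C.
Density altitude = 6500 + 120 × (-2) = 6260 ft.

6260 ft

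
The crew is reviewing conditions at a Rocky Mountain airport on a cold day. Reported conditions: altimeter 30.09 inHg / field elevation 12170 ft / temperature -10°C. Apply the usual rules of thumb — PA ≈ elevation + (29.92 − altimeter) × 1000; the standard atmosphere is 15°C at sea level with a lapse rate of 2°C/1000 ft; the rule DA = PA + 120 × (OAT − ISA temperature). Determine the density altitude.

11880 ft

Pressure altitude = 12170 + (29.92 − 30.09) × 1000 = 12170 + (-170) = 12000 ft.
ISA temperature at 12000 ft = 15 − 2 × (12000/1000) = -9°C.
ISA deviation = -10 − (-9) = -1°C.
Density altitude = 12000 + 120 × (-1) = 11880 ft.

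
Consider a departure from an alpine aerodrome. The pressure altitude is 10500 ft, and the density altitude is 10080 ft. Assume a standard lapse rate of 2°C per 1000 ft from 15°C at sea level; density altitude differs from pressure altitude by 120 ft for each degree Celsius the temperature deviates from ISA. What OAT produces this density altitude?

-9.5°C

Density altitude − pressure altitude = 10080 − 10500 = -420 ft.
At 120 ft/°C that is an ISA deviation of -420/120 = -3.5°C.
ISA temperature at 10500 ft = 15 − 2 × (10500/1000) = -6°C.
OAT = ISA + deviation = -6 + (-3.5) = -9.5°C.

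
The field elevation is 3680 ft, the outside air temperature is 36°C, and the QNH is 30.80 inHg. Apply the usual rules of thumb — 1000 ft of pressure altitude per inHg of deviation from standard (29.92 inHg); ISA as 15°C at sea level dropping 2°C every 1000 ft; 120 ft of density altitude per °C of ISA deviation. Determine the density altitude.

5992 ft

Pressure altitude = 3680 + (29.92 − 30.80) × 1000 = 3680 + (-880) = 2800 ft.
ISA temperature at 2800 ft = 15 − 2 × (2800/1000) = 9.4°C.
ISA deviation = 36 − 9.4 = +26.6°C.
Density altitude = 2800 + 120 × (26.6) = 5992 ft.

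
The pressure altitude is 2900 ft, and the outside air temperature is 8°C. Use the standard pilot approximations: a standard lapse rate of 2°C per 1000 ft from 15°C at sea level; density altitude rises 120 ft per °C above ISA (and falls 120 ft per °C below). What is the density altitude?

2756 ft

ISA temperature at 2900 ft = 15 − 2 × (2900/1000) = 9.2°C.
ISA deviation = 8 − 9.2 = -1.2°C.
Density altitude = 2900 + 120 × (-1.2) = 2900 + (-144) = 2756 ft.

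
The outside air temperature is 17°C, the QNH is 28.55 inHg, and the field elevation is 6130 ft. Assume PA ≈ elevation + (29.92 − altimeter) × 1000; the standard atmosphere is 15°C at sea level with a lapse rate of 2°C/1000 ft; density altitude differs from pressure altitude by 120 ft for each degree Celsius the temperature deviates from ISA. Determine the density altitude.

9540 ft

Pressure altitude = 6130 + (29.92 − 28.55) × 1000 = 6130 + (+1370) = 7500 ft.
ISA temperature at 7500 ft = 15 − 2 × (7500/1000) = 0°C.
ISA deviation = 17 − 0 = +17°C.
Density altitude = 7500 + 120 × (17) = 9540 ft.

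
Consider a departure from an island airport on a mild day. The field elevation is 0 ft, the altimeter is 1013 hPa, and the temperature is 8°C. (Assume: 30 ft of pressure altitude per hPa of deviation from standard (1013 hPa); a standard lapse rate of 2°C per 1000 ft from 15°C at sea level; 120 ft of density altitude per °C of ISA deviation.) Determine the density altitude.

Pressure altitude = 0 + (1013 − 1013) × 30 = 0 + (0) = 0 ft.
ISA temperature at 0 ft = 15 − 2 × (0/1000) = 15°C.
ISA deviation = 8 − 15 = -7°C.
Density altitude = 0 + 120 × (-7) = -840 ft.

-840 ft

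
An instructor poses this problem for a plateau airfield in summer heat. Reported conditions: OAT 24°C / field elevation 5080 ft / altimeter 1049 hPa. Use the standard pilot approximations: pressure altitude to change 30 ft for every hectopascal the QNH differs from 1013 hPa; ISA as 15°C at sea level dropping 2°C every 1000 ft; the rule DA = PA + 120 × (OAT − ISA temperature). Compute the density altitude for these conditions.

Pressure altitude = 5080 + (1013 − 1049) × 30 = 5080 + (-1080) = 4000 ft.
ISA temperature at 4000 ft = 15 − 2 × (4000/1000) = 7°C.
ISA deviation = 24 − 7 = +17°C.
Density altitude = 4000 + 120 × (17) = 6040 ft.

6040 ft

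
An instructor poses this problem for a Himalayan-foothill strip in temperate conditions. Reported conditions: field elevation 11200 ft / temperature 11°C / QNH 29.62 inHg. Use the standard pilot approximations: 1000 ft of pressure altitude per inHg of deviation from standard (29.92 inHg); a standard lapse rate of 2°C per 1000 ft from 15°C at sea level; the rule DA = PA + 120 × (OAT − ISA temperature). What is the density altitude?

Pressure altitude = 11200 + (29.92 − 29.62) × 1000 = 11200 + (+300) = 11500 ft.
ISA temperature at 11500 ft = 15 − 2 × (11500/1000) = -8°C.
ISA deviation = 11 − (-8) = +19°C.
Density altitude = 11500 + 120 × (19) = 13780 ft.

13780 ft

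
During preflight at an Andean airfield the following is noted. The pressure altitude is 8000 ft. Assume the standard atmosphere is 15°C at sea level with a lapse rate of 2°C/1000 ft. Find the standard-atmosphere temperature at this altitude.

ISA temperature = 15 − 2 × (8000/1000) = 15 − 16 = -1°C.

-1°C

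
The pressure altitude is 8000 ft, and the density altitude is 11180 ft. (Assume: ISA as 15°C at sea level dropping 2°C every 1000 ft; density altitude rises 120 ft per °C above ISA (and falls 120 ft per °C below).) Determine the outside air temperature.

25.5°C

Density altitude − pressure altitude = 11180 − 8000 = +3180 ft.
At 120 ft/°C that is an ISA deviation of 3180/120 = +26.5°C.
ISA temperature at 8000 ft = 15 − 2 × (8000/1000) = -1°C.
OAT = ISA + deviation = -1 + (+26.5) = 25.5°C.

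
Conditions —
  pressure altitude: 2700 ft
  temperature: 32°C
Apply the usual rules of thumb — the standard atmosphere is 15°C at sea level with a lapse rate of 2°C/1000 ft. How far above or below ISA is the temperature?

ISA+22.4°C

ISA temperature at 2700 ft = 15 − 2 × (2700/1000) = 9.6°C.
Deviation = OAT − ISA = 32 − 9.6 = +22.4°C.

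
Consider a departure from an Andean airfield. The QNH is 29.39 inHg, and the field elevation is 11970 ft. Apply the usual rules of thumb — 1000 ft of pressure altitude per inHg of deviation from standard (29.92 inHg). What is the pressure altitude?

Pressure correction = (29.92 − 29.39) × 1000 = +530 ft.
Pressure altitude = 11970 + (+530) = 12500 ft.

12500 ft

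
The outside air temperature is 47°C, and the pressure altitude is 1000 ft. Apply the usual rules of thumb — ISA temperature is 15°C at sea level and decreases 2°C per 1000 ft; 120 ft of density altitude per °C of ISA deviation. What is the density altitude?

ISA temperature at 1000 ft = 15 − 2 × (1000/1000) = 13°C.
ISA deviation = 47 − 13 = +34°C.
Density altitude = 1000 + 120 × (34) = 1000 + (+4080) = 5080 ft.

5080 ft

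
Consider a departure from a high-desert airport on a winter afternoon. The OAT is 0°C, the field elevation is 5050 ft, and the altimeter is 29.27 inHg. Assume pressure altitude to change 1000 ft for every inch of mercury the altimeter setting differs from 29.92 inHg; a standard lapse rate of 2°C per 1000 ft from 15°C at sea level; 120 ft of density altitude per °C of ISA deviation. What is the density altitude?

Pressure altitude = 5050 + (29.92 − 29.27) × 1000 = 5050 + (+650) = 5700 ft.
ISA temperature at 5700 ft = 15 − 2 × (5700/1000) = 3.6°C.
ISA deviation = 0 − 3.6 = -3.6°C.
Density altitude = 5700 + 120 × (-3.6) = 5268 ft.

5268 ft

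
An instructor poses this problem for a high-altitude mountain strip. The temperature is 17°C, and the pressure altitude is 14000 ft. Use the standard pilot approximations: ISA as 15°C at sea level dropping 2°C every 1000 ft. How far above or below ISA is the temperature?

ISA+30°C

ISA temperature at 14000 ft = 15 − 2 × (14000/1000) = -13°C.
Deviation = OAT − ISA = 17 − (-13) = +30°C.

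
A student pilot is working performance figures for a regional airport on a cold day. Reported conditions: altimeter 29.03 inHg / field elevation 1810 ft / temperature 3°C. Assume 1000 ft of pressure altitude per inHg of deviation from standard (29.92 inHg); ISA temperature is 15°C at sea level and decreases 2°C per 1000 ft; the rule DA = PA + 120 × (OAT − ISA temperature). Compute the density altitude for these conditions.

Pressure altitude = 1810 + (29.92 − 29.03) × 1000 = 1810 + (+890) = 2700 ft.
ISA temperature at 2700 ft = 15 − 2 × (2700/1000) = 9.6°C.
ISA deviation = 3 − 9.6 = -6.6°C.
Density altitude = 2700 + 120 × (-6.6) = 1908 ft.

1908 ft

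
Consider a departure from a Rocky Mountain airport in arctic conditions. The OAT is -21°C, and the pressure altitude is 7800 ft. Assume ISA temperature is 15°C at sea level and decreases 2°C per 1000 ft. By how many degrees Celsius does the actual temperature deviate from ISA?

ISA-20.4°C

ISA temperature at 7800 ft = 15 − 2 × (7800/1000) = -0.6°C.
Deviation = OAT − ISA = -21 − (-0.6) = -20.4°C.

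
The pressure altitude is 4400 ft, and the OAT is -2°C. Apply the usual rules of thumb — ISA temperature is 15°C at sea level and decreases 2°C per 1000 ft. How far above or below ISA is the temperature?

ISA-8.2°C

ISA temperature at 4400 ft = 15 − 2 × (4400/1000) = 6.2°C.
Deviation = OAT − ISA = -2 − 6.2 = -8.2°C.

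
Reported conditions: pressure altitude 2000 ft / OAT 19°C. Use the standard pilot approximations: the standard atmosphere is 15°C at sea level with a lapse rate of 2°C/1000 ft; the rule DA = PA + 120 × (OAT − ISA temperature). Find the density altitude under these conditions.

ISA temperature at 2000 ft = 15 − 2 × (2000/1000) = 11°C.
ISA deviation = 19 − 11 = +8°C.
Density altitude = 2000 + 120 × (8) = 2000 + (+960) = 2960 ft.

2960 ft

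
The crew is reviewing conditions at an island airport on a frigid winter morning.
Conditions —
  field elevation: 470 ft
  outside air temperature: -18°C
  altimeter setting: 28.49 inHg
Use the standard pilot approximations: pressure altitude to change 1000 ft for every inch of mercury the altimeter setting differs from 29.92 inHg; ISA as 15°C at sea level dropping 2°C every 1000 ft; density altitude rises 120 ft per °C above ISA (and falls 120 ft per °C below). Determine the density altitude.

Pressure altitude = 470 + (29.92 − 28.49) × 1000 = 470 + (+1430) = 1900 ft.
ISA temperature at 1900 ft = 15 − 2 × (1900/1000) = 11.2°C.
ISA deviation = -18 − 11.2 = -29.2°C.
Density altitude = 1900 + 120 × (-29.2) = -1604 ft.

-1604 ft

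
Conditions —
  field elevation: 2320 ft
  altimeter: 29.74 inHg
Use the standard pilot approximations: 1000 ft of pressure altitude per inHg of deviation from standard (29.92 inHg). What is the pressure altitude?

Pressure correction = (29.92 − 29.74) × 1000 = +180 ft.
Pressure altitude = 2320 + (+180) = 2500 ft.

2500 ft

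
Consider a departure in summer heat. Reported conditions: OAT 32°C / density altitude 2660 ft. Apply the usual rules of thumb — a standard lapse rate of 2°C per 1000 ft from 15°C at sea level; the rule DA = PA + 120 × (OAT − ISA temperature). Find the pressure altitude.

500 ft

DA = PA + 120 × (OAT − (15 − 2·PA/1000)) = PA + 120·OAT − 1800 + 0.24·PA = 1.24·PA + 120·OAT − 1800.
So 1.24·PA = 2660 − 120 × 32 + 1800 = 620.
PA = 620 / 1.24 = 500 ft.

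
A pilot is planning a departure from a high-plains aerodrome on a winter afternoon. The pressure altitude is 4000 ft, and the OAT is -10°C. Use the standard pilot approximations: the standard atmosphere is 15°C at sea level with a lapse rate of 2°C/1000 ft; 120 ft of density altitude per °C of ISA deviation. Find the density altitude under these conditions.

ISA temperature at 4000 ft = 15 − 2 × (4000/1000) = 7°C.
ISA deviation = -10 − 7 = -17°C.
Density altitude = 4000 + 120 × (-17) = 4000 + (-2040) = 1960 ft.

1960 ft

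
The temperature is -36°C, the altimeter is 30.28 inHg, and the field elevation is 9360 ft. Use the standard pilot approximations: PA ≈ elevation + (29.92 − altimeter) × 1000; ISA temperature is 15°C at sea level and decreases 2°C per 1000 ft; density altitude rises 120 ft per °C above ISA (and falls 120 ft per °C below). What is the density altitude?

Pressure altitude = 9360 + (29.92 − 30.28) × 1000 = 9360 + (-360) = 9000 ft.
ISA temperature at 9000 ft = 15 − 2 × (9000/1000) = -3°C.
ISA deviation = -36 − (-3) = -33°C.
Density altitude = 9000 + 120 × (-33) = 5040 ft.

5040 ft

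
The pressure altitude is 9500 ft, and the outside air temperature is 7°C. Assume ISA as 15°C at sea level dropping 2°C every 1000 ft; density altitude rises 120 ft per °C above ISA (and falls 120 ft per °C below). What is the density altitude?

ISA temperature at 9500 ft = 15 − 2 × (9500/1000) = -4°C.
ISA deviation = 7 − (-4) = +11°C.
Density altitude = 9500 + 120 × (11) = 9500 + (+1320) = 10820 ft.

10820 ft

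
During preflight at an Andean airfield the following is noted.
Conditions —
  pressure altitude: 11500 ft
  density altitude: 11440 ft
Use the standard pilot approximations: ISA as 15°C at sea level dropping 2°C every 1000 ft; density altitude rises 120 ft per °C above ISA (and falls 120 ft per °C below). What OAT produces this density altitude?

Density altitude − pressure altitude = 11440 − 11500 = -60 ft.
At 120 ft/°C that is an ISA deviation of -60/120 = -0.5°C.
ISA temperature at 11500 ft = 15 − 2 × (11500/1000) = -8°C.
OAT = ISA + deviation = -8 + (-0.5) = -8.5°C.

-8.5°C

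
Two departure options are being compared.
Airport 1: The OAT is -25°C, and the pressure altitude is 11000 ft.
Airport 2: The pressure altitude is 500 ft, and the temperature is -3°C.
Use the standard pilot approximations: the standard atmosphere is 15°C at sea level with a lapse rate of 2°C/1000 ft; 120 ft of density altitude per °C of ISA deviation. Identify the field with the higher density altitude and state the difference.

Airport 1: ISA temp = -7°C, deviation -18°C, DA = 11000 + 120 × (-18) = 8840 ft.
Airport 2: ISA temp = 14°C, deviation -17°C, DA = 500 + 120 × (-17) = -1540 ft.
Airport 1 is higher by 8840 − (-1540) = 10380 ft.

Airport 1 by 10380 ft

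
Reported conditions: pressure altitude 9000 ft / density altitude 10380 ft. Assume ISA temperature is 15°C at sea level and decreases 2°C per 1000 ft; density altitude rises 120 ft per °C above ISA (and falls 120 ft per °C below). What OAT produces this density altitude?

Density altitude − pressure altitude = 10380 − 9000 = +1380 ft.
At 120 ft/°C that is an ISA deviation of 1380/120 = +11.5°C.
ISA temperature at 9000 ft = 15 − 2 × (9000/1000) = -3°C.
OAT = ISA + deviation = -3 + (+11.5) = 8.5°C.

8.5°C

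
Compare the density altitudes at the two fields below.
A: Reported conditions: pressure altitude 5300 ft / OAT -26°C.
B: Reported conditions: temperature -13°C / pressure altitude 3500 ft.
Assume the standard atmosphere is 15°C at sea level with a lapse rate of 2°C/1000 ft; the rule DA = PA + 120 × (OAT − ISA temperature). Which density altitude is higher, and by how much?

A by 672 ft

A: ISA temp = 4.4°C, deviation -30.4°C, DA = 5300 + 120 × (-30.4) = 1652 ft.
B: ISA temp = 8°C, deviation -21°C, DA = 3500 + 120 × (-21) = 980 ft.
A is higher by 1652 − 980 = 672 ft.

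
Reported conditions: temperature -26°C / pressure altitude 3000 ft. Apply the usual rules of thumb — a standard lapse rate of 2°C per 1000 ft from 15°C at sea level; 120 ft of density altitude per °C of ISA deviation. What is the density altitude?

-1200 ft

ISA temperature at 3000 ft = 15 − 2 × (3000/1000) = 9°C.
ISA deviation = -26 − 9 = -35°C.
Density altitude = 3000 + 120 × (-35) = 3000 + (-4200) = -1200 ft.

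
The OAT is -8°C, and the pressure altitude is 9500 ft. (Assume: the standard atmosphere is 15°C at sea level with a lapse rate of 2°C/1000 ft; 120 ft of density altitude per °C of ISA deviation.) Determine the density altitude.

9020 ft

ISA temperature at 9500 ft = 15 − 2 × (9500/1000) = -4°C.
ISA deviation = -8 − (-4) = -4°C.
Density altitude = 9500 + 120 × (-4) = 9500 + (-480) = 9020 ft.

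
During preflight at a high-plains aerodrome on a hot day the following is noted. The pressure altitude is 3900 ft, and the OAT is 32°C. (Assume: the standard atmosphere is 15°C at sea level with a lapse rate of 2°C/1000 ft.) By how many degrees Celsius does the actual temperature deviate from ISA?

ISA+24.8°C

ISA temperature at 3900 ft = 15 − 2 × (3900/1000) = 7.2°C.
Deviation = OAT − ISA = 32 − 7.2 = +24.8°C.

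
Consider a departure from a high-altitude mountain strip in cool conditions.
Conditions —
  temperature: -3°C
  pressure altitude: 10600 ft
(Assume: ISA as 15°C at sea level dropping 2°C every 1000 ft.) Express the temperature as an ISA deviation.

ISA+3.2°C

ISA temperature at 10600 ft = 15 − 2 × (10600/1000) = -6.2°C.
Deviation = OAT − ISA = -3 − (-6.2) = +3.2°C.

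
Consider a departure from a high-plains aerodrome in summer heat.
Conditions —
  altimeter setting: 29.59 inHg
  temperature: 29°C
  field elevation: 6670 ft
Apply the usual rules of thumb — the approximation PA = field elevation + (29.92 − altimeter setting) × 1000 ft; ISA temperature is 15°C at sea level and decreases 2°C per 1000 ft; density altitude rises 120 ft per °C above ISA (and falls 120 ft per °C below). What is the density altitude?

10360 ft

Pressure altitude = 6670 + (29.92 − 29.59) × 1000 = 6670 + (+330) = 7000 ft.
ISA temperature at 7000 ft = 15 − 2 × (7000/1000) = 1°C.
ISA deviation = 29 − 1 = +28°C.
Density altitude = 7000 + 120 × (28) = 10360 ft.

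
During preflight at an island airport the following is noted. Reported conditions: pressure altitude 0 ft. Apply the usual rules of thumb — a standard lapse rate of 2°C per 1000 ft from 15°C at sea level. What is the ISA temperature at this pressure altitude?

ISA temperature = 15 − 2 × (0/1000) = 15 − 0 = 15°C.

15°C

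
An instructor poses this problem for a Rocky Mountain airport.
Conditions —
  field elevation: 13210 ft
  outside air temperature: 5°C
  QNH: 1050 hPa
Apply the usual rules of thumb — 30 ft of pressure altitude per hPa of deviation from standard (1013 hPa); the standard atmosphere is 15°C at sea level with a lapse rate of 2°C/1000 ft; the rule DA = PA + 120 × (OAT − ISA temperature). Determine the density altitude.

Pressure altitude = 13210 + (1013 − 1050) × 30 = 13210 + (-1110) = 12100 ft.
ISA temperature at 12100 ft = 15 − 2 × (12100/1000) = -9.2°C.
ISA deviation = 5 − (-9.2) = +14.2°C.
Density altitude = 12100 + 120 × (14.2) = 13804 ft.

13804 ft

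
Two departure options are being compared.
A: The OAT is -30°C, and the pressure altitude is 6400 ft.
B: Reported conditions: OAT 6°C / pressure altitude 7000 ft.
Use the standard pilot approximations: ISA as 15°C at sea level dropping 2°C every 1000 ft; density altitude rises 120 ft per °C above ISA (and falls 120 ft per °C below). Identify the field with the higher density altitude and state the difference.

B by 5064 ft

A: ISA temp = 2.2°C, deviation -32.2°C, DA = 6400 + 120 × (-32.2) = 2536 ft.
B: ISA temp = 1°C, deviation +5°C, DA = 7000 + 120 × 5 = 7600 ft.
B is higher by 7600 − 2536 = 5064 ft.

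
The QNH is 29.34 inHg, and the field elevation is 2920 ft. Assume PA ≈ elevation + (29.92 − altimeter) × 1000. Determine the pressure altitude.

Pressure correction = (29.92 − 29.34) × 1000 = +580 ft.
Pressure altitude = 2920 + (+580) = 3500 ft.

3500 ft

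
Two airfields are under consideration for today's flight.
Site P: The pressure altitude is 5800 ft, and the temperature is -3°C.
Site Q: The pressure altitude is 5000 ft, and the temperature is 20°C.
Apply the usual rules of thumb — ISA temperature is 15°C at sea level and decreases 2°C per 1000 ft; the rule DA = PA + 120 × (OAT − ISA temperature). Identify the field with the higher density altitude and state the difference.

Site Q by 1768 ft

Site P: ISA temp = 3.4°C, deviation -6.4°C, DA = 5800 + 120 × (-6.4) = 5032 ft.
Site Q: ISA temp = 5°C, deviation +15°C, DA = 5000 + 120 × 15 = 6800 ft.
Site Q is higher by 6800 − 5032 = 1768 ft.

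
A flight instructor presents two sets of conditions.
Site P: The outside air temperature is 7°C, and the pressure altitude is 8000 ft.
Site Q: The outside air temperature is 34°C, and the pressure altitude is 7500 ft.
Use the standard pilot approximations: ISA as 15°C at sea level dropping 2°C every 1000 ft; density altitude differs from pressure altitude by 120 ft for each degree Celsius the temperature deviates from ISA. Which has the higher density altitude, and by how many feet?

Site P: ISA temp = -1°C, deviation +8°C, DA = 8000 + 120 × 8 = 8960 ft.
Site Q: ISA temp = 0°C, deviation +34°C, DA = 7500 + 120 × 34 = 11580 ft.
Site Q is higher by 11580 − 8960 = 2620 ft.

Site Q by 2620 ft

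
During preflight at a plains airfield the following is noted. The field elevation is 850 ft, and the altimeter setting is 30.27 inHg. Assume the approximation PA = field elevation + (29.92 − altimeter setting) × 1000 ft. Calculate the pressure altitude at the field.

Pressure correction = (29.92 − 30.27) × 1000 = -350 ft.
Pressure altitude = 850 + (-350) = 500 ft.

500 ft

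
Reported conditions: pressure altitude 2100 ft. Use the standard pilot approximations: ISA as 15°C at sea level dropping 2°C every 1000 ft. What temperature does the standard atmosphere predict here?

ISA temperature = 15 − 2 × (2100/1000) = 15 − 4.2 = 10.8°C.

10.8°C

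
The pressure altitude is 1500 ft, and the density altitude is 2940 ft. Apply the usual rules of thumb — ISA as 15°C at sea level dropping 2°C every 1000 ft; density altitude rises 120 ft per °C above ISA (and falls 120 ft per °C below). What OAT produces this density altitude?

24°C

Density altitude − pressure altitude = 2940 − 1500 = +1440 ft.
At 120 ft/°C that is an ISA deviation of 1440/120 = +12°C.
ISA temperature at 1500 ft = 15 − 2 × (1500/1000) = 12°C.
OAT = ISA + deviation = 12 + (+12) = 24°C.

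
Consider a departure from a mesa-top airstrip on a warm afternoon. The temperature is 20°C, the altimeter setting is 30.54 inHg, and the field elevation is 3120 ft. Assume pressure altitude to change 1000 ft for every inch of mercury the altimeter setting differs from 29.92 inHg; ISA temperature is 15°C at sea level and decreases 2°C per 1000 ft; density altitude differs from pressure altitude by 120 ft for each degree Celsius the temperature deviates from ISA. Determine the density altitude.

3700 ft

Pressure altitude = 3120 + (29.92 − 30.54) × 1000 = 3120 + (-620) = 2500 ft.
ISA temperature at 2500 ft = 15 − 2 × (2500/1000) = 10°C.
ISA deviation = 20 − 10 = +10°C.
Density altitude = 2500 + 120 × (10) = 3700 ft.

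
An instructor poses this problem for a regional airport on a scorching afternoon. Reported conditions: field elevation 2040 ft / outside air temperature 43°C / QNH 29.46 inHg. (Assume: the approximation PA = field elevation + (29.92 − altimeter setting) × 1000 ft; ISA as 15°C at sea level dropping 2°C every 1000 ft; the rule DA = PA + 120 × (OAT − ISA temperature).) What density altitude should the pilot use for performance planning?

Pressure altitude = 2040 + (29.92 − 29.46) × 1000 = 2040 + (+460) = 2500 ft.
ISA temperature at 2500 ft = 15 − 2 × (2500/1000) = 10°C.
ISA deviation = 43 − 10 = +33°C.
Density altitude = 2500 + 120 × (33) = 6460 ft.

6460 ft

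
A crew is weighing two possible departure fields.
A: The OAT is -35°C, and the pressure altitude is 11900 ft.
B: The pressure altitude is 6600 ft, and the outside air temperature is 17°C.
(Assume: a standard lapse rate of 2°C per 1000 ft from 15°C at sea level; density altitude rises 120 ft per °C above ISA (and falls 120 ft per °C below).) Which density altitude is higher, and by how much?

A by 332 ft

A: ISA temp = -8.8°C, deviation -26.2°C, DA = 11900 + 120 × (-26.2) = 8756 ft.
B: ISA temp = 1.8°C, deviation +15.2°C, DA = 6600 + 120 × 15.2 = 8424 ft.
A is higher by 8756 − 8424 = 332 ft.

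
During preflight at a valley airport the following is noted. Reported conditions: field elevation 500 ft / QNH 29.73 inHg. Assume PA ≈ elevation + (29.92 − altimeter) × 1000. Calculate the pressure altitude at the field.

Pressure correction = (29.92 − 29.73) × 1000 = +190 ft.
Pressure altitude = 500 + (+190) = 690 ft.

690 ft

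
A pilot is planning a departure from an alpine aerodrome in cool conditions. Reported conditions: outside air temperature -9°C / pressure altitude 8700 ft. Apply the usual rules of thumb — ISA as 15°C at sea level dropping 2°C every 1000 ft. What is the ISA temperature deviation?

ISA-6.6°C

ISA temperature at 8700 ft = 15 − 2 × (8700/1000) = -2.4°C.
Deviation = OAT − ISA = -9 − (-2.4) = -6.6°C.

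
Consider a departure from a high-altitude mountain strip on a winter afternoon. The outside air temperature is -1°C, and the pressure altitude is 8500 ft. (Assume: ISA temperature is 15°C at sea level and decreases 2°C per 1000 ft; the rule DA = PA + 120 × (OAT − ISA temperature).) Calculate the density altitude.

8620 ft

ISA temperature at 8500 ft = 15 − 2 × (8500/1000) = -2°C.
ISA deviation = -1 − (-2) = +1°C.
Density altitude = 8500 + 120 × (1) = 8500 + (+120) = 8620 ft.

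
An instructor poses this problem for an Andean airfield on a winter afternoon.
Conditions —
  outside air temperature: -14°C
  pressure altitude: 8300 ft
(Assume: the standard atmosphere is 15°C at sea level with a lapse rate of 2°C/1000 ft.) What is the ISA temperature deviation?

ISA-12.4°C

ISA temperature at 8300 ft = 15 − 2 × (8300/1000) = -1.6°C.
Deviation = OAT − ISA = -14 − (-1.6) = -12.4°C.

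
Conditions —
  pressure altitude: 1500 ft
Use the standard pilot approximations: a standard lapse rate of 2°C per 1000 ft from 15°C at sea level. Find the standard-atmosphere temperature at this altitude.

12°C

ISA temperature = 15 − 2 × (1500/1000) = 15 − 3 = 12°C.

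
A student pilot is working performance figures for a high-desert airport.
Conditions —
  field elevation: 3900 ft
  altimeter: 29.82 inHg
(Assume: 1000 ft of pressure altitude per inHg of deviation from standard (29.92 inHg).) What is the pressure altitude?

Pressure correction = (29.92 − 29.82) × 1000 = +100 ft.
Pressure altitude = 3900 + (+100) = 4000 ft.

4000 ft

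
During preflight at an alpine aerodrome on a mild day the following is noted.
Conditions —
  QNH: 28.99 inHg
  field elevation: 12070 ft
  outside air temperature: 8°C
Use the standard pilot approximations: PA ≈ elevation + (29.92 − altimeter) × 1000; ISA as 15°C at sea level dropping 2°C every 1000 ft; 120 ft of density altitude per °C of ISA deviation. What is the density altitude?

15280 ft

Pressure altitude = 12070 + (29.92 − 28.99) × 1000 = 12070 + (+930) = 13000 ft.
ISA temperature at 13000 ft = 15 − 2 × (13000/1000) = -11°C.
ISA deviation = 8 − (-11) = +19°C.
Density altitude = 13000 + 120 × (19) = 15280 ft.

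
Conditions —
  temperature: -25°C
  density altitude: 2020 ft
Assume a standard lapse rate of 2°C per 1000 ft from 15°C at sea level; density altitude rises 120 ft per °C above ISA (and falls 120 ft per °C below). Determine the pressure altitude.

DA = PA + 120 × (OAT − (15 − 2·PA/1000)) = PA + 120·OAT − 1800 + 0.24·PA = 1.24·PA + 120·OAT − 1800.
So 1.24·PA = 2020 − 120 × (-25) + 1800 = 6820.
PA = 6820 / 1.24 = 5500 ft.

5500 ft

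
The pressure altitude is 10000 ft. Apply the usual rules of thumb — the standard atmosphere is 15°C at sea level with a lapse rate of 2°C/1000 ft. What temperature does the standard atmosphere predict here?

-5°C

ISA temperature = 15 − 2 × (10000/1000) = 15 − 20 = -5°C.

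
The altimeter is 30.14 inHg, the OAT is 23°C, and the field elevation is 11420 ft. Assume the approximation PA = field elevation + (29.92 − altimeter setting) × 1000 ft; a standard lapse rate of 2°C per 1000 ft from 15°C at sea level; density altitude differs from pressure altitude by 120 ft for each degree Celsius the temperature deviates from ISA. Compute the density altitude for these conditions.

Pressure altitude = 11420 + (29.92 − 30.14) × 1000 = 11420 + (-220) = 11200 ft.
ISA temperature at 11200 ft = 15 − 2 × (11200/1000) = -7.4°C.
ISA deviation = 23 − (-7.4) = +30.4°C.
Density altitude = 11200 + 120 × (30.4) = 14848 ft.

14848 ft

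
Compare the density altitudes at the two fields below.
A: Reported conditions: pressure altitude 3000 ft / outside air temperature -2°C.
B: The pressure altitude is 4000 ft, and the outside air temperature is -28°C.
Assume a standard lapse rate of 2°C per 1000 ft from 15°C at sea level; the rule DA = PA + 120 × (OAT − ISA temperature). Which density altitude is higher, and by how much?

A: ISA temp = 9°C, deviation -11°C, DA = 3000 + 120 × (-11) = 1680 ft.
B: ISA temp = 7°C, deviation -35°C, DA = 4000 + 120 × (-35) = -200 ft.
A is higher by 1680 − (-200) = 1880 ft.

A by 1880 ft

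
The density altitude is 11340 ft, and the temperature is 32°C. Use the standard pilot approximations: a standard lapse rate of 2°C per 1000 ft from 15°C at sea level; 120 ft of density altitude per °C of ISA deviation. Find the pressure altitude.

7500 ft

DA = PA + 120 × (OAT − (15 − 2·PA/1000)) = PA + 120·OAT − 1800 + 0.24·PA = 1.24·PA + 120·OAT − 1800.
So 1.24·PA = 11340 − 120 × 32 + 1800 = 9300.
PA = 9300 / 1.24 = 7500 ft.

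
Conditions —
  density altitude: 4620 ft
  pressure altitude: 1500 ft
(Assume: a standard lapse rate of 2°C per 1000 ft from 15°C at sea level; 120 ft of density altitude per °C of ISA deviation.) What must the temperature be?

38°C

Density altitude − pressure altitude = 4620 − 1500 = +3120 ft.
At 120 ft/°C that is an ISA deviation of 3120/120 = +26°C.
ISA temperature at 1500 ft = 15 − 2 × (1500/1000) = 12°C.
OAT = ISA + deviation = 12 + (+26) = 38°C.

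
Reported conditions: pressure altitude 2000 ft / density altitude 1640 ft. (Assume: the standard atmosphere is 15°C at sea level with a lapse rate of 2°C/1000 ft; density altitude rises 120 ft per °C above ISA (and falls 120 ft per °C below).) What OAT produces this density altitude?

Density altitude − pressure altitude = 1640 − 2000 = -360 ft.
At 120 ft/°C that is an ISA deviation of -360/120 = -3°C.
ISA temperature at 2000 ft = 15 − 2 × (2000/1000) = 11°C.
OAT = ISA + deviation = 11 + (-3) = 8°C.

8°C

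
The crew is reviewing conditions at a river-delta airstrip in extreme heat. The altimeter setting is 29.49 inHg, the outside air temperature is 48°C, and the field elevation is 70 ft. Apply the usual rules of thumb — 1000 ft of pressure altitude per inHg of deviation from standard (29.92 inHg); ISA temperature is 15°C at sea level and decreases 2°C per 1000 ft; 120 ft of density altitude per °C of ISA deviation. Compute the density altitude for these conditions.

4580 ft

Pressure altitude = 70 + (29.92 − 29.49) × 1000 = 70 + (+430) = 500 ft.
ISA temperature at 500 ft = 15 − 2 × (500/1000) = 14°C.
ISA deviation = 48 − 14 = +34°C.
Density altitude = 500 + 120 × (34) = 4580 ft.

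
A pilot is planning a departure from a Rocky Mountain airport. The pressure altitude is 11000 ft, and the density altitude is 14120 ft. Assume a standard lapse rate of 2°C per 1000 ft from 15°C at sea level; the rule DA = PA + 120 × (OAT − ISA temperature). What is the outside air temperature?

19°C

Density altitude − pressure altitude = 14120 − 11000 = +3120 ft.
At 120 ft/°C that is an ISA deviation of 3120/120 = +26°C.
ISA temperature at 11000 ft = 15 − 2 × (11000/1000) = -7°C.
OAT = ISA + deviation = -7 + (+26) = 19°C.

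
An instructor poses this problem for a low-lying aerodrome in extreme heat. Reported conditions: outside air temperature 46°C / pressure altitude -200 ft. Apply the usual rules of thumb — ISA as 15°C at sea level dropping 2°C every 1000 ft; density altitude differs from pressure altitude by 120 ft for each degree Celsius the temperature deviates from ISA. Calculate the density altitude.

ISA temperature at -200 ft = 15 − 2 × (-200/1000) = 15.4°C.
ISA deviation = 46 − 15.4 = +30.6°C.
Density altitude = -200 + 120 × (30.6) = -200 + (+3672) = 3472 ft.

3472 ft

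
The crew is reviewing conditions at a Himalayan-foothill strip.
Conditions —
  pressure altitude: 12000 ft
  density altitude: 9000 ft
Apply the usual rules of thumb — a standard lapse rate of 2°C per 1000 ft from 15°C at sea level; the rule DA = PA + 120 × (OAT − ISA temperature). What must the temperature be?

Density altitude − pressure altitude = 9000 − 12000 = -3000 ft.
At 120 ft/°C that is an ISA deviation of -3000/120 = -25°C.
ISA temperature at 12000 ft = 15 − 2 × (12000/1000) = -9°C.
OAT = ISA + deviation = -9 + (-25) = -34°C.

-34°C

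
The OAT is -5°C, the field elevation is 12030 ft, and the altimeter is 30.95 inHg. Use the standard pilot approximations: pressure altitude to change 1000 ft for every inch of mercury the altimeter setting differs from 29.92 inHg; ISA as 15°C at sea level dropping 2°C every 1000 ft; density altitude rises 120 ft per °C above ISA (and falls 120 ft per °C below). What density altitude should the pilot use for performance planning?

11240 ft

Pressure altitude = 12030 + (29.92 − 30.95) × 1000 = 12030 + (-1030) = 11000 ft.
ISA temperature at 11000 ft = 15 − 2 × (11000/1000) = -7°C.
ISA deviation = -5 − (-7) = +2°C.
Density altitude = 11000 + 120 × (2) = 11240 ft.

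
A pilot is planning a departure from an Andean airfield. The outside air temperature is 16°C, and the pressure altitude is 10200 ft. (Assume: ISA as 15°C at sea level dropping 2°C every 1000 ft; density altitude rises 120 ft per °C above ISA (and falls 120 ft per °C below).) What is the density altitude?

ISA temperature at 10200 ft = 15 − 2 × (10200/1000) = -5.4°C.
ISA deviation = 16 − (-5.4) = +21.4°C.
Density altitude = 10200 + 120 × (21.4) = 10200 + (+2568) = 12768 ft.

12768 ft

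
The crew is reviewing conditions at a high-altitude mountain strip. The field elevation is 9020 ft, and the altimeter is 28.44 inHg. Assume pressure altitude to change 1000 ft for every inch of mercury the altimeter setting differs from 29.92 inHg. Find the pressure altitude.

10500 ft

Pressure correction = (29.92 − 28.44) × 1000 = +1480 ft.
Pressure altitude = 9020 + (+1480) = 10500 ft.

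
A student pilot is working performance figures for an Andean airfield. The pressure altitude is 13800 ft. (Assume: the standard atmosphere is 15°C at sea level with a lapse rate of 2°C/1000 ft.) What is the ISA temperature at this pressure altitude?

-12.6°C

ISA temperature = 15 − 2 × (13800/1000) = 15 − 27.6 = -12.6°C.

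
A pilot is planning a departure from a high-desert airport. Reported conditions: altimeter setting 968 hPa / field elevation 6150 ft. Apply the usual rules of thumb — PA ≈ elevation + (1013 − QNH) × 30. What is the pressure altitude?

7500 ft

Pressure correction = (1013 − 968) × 30 = +1350 ft.
Pressure altitude = 6150 + (+1350) = 7500 ft.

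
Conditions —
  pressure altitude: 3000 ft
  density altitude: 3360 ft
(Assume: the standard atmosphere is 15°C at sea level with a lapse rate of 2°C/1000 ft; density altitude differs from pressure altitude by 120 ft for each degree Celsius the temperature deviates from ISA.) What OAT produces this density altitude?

Density altitude − pressure altitude = 3360 − 3000 = +360 ft.
At 120 ft/°C that is an ISA deviation of 360/120 = +3°C.
ISA temperature at 3000 ft = 15 − 2 × (3000/1000) = 9°C.
OAT = ISA + deviation = 9 + (+3) = 12°C.

12°C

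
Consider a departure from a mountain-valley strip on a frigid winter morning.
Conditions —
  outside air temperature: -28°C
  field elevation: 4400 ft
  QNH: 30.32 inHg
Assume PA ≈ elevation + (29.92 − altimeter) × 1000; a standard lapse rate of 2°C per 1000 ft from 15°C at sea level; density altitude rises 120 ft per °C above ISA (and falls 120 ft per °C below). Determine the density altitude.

Pressure altitude = 4400 + (29.92 − 30.32) × 1000 = 4400 + (-400) = 4000 ft.
ISA temperature at 4000 ft = 15 − 2 × (4000/1000) = 7°C.
ISA deviation = -28 − 7 = -35°C.
Density altitude = 4000 + 120 × (-35) = -200 ft.

-200 ft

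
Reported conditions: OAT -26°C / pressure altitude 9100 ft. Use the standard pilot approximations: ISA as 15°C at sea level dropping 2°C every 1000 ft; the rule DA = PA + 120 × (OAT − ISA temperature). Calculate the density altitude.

ISA temperature at 9100 ft = 15 − 2 × (9100/1000) = -3.2°C.
ISA deviation = -26 − (-3.2) = -22.8°C.
Density altitude = 9100 + 120 × (-22.8) = 9100 + (-2736) = 6364 ft.

6364 ft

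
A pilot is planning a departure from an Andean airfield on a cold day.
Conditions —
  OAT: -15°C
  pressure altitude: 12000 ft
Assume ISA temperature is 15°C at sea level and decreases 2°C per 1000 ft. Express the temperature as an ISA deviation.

ISA temperature at 12000 ft = 15 − 2 × (12000/1000) = -9°C.
Deviation = OAT − ISA = -15 − (-9) = -6°C.

ISA-6°C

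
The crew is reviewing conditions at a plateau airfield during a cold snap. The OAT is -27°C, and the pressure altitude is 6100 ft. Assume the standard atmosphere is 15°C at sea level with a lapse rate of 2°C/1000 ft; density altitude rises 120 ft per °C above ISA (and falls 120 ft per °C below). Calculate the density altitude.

ISA temperature at 6100 ft = 15 − 2 × (6100/1000) = 2.8°C.
ISA deviation = -27 − 2.8 = -29.8°C.
Density altitude = 6100 + 120 × (-29.8) = 6100 + (-3576) = 2524 ft.

2524 ft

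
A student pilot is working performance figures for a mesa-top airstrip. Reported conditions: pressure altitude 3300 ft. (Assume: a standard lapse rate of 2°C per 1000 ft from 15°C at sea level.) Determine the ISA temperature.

8.4°C

ISA temperature = 15 − 2 × (3300/1000) = 15 − 6.6 = 8.4°C.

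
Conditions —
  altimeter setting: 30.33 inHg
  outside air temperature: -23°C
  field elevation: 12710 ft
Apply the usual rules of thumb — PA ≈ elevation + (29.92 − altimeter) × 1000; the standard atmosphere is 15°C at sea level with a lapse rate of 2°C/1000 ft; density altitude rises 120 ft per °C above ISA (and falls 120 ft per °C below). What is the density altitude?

Pressure altitude = 12710 + (29.92 − 30.33) × 1000 = 12710 + (-410) = 12300 ft.
ISA temperature at 12300 ft = 15 − 2 × (12300/1000) = -9.6°C.
ISA deviation = -23 − (-9.6) = -13.4°C.
Density altitude = 12300 + 120 × (-13.4) = 10692 ft.

10692 ft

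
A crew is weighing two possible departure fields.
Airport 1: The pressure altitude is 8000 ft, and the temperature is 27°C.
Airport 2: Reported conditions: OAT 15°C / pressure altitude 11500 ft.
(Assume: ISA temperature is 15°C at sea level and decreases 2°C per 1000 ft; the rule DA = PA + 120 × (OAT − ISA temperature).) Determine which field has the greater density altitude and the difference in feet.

Airport 1: ISA temp = -1°C, deviation +28°C, DA = 8000 + 120 × 28 = 11360 ft.
Airport 2: ISA temp = -8°C, deviation +23°C, DA = 11500 + 120 × 23 = 14260 ft.
Airport 2 is higher by 14260 − 11360 = 2900 ft.

Airport 2 by 2900 ft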